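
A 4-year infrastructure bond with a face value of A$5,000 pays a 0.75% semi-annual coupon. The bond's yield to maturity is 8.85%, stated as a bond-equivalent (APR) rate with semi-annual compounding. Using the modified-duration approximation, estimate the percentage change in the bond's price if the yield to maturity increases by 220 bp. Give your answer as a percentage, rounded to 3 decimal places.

Periodic yield y = 0.04425. Modified duration first:
  t   CF        PV=CF/(1+0.04425)^t    t·PV
  1        18.75        17.9555        17.9555
  2        18.75        17.1946        34.3892
  3        18.75        16.4660        49.3980
  4        18.75        15.7682        63.0730
  5        18.75        15.1001        75.5003
  6        18.75        14.4602        86.7612
  7        18.75        13.8475        96.9322
  8     5,018.75     3,549.4388    28,395.5103
  Σ                  3,660.2308    28,819.5197
P = 3,660.2308; D_Mac = 7.87369 half-year periods = 3.93684 yrs; D_mod = 3.93684/(1+0.04425) = 3.77002 yrs.
ΔP/P ≈ -D_mod · Δy = -3.77002 × (+0.022) = -0.082940 = -8.2940%.

-8.294%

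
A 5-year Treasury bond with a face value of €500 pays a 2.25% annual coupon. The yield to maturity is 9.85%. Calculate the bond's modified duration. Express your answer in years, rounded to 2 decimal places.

4.31 years

Periodic yield y = 0.0985. First find Macaulay duration:
  t   CF        PV=CF/(1+0.0985)^t    t·PV
  1        11.25        10.2412        10.2412
  2        11.25         9.3229        18.6459
  3        11.25         8.4870        25.4609
  4        11.25         7.7260        30.9038
  5       511.25       319.6193     1,598.0966
  Σ                    355.3964     1,683.3484
P = 355.3964; Macaulay duration = 1,683.3484 / 355.3964 = 4.73654 years.
Modified duration = D_Mac / (1 + y) = 4.73654 / 1.0985 = 4.31182 years.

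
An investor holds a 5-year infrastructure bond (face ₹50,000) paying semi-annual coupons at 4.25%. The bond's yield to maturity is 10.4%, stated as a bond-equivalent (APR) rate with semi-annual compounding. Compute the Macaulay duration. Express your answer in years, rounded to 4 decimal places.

Periodic yield y = 0.052. Discount each cash flow and weight by its period:
  t   CF        PV=CF/(1+0.052)^t    t·PV
  1     1,062.50     1,009.9810     1,009.9810
  2     1,062.50       960.0580     1,920.1159
  3     1,062.50       912.6026     2,737.8079
  4     1,062.50       867.4930     3,469.9720
  5     1,062.50       824.6131     4,123.0656
  6     1,062.50       783.8528     4,703.1166
  7     1,062.50       745.1072     5,215.7504
  8     1,062.50       708.2768     5,666.2144
  9     1,062.50       673.2669     6,059.4023
  10   51,062.50    30,757.0498   307,570.4979
  Σ                 38,242.3012   342,475.9242
Price P = Σ PV = 38,242.3012.
Macaulay duration = Σ(t·PV) / P = 342,475.9242 / 38,242.3012 = 8.95542 half-year periods.
In years: 8.95542 / 2 = 4.47771 years.

4.4777 years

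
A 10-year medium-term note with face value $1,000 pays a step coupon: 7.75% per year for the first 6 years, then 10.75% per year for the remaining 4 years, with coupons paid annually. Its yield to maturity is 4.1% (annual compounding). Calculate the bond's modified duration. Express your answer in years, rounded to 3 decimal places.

7.411 years

Periodic yield y = 0.041. First find Macaulay duration:
  t   CF        PV=CF/(1+0.041)^t    t·PV
  1        77.50        74.4476        74.4476
  2        77.50        71.5155       143.0310
  3        77.50        68.6989       206.0966
  4        77.50        65.9931       263.9726
  5        77.50        63.3940       316.9699
  6        77.50        60.8972       365.3832
  7       107.50        81.1434       568.0040
  8       107.50        77.9476       623.5806
  9       107.50        74.8776       673.8984
  10    1,107.50       741.0311     7,410.3111
  Σ                  1,379.9461    10,645.6950
P = 1,379.9461; Macaulay duration = 10,645.6950 / 1,379.9461 = 7.71457 years.
Modified duration = D_Mac / (1 + y) = 7.71457 / 1.041 = 7.41073 years.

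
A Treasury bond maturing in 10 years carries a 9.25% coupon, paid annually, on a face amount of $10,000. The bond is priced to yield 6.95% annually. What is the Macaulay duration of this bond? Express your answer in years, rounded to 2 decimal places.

7.17 years

Periodic yield y = 0.0695. Discount each cash flow and weight by its year:
  t   CF        PV=CF/(1+0.0695)^t    t·PV
  1       925.00       864.8901       864.8901
  2       925.00       808.6864     1,617.3729
  3       925.00       756.1350     2,268.4051
  4       925.00       706.9986     2,827.9946
  5       925.00       661.0553     3,305.2765
  6       925.00       618.0975     3,708.5851
  7       925.00       577.9313     4,045.5190
  8       925.00       540.3752     4,323.0017
  9       925.00       505.2597     4,547.3370
  10   10,925.00     5,579.7348    55,797.3478
  Σ                 11,619.1640    83,305.7299
Price P = Σ PV = 11,619.1640.
Macaulay duration = Σ(t·PV) / P = 83,305.7299 / 11,619.1640 = 7.16968 years.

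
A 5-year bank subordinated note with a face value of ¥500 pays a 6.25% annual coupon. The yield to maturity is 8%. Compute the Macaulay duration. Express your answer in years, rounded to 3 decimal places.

4.422 years

Periodic yield y = 0.08. Discount each cash flow and weight by its year:
  t   CF        PV=CF/(1+0.08)^t    t·PV
  1        31.25        28.9352        28.9352
  2        31.25        26.7918        53.5837
  3        31.25        24.8073        74.4218
  4        31.25        22.9697        91.8787
  5       531.25       361.5598     1,807.7991
  Σ                    465.0638     2,056.6185
Price P = Σ PV = 465.0638.
Macaulay duration = Σ(t·PV) / P = 2,056.6185 / 465.0638 = 4.42223 years.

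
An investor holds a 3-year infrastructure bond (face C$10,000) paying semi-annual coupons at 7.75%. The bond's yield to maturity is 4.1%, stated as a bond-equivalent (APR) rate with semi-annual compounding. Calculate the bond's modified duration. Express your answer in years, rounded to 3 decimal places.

Periodic yield y = 0.0205. First find Macaulay duration:
  t   CF        PV=CF/(1+0.0205)^t    t·PV
  1       387.50       379.7158       379.7158
  2       387.50       372.0880       744.1760
  3       387.50       364.6134     1,093.8403
  4       387.50       357.2890     1,429.1561
  5       387.50       350.1117     1,750.5587
  6    10,387.50     9,196.7204    55,180.3223
  Σ                 11,020.5384    60,577.7692
P = 11,020.5384; Macaulay duration = 60,577.7692 / 11,020.5384 = 5.49681 half-year periods = 2.74840 years.
Modified duration = D_Mac / (1 + y) = 2.74840 / 1.0205 = 2.69319 years.

2.693 years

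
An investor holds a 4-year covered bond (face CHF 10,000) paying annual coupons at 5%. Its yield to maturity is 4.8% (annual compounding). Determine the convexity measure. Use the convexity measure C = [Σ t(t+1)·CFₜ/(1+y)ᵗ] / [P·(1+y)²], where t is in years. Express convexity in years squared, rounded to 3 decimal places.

16.543

With y = 0.048:
  t   CF        PV=CF/(1+0.048)^t    t·PV        t(t+1)·PV
  1       500.00       477.0992       477.0992         954.1985
  2       500.00       455.2474       910.4947       2,731.4842
  3       500.00       434.3963     1,303.1890       5,212.7561
  4    10,500.00     8,704.5068    34,818.0272     174,090.1358
  Σ                 10,071.2497    37,508.8101     182,988.5746
P = 10,071.2497.
Convexity = Σ t(t+1)·PV / [P·(1+y)²] = 182,988.5746 / (10,071.2497 × 1.098304) = 16.54314.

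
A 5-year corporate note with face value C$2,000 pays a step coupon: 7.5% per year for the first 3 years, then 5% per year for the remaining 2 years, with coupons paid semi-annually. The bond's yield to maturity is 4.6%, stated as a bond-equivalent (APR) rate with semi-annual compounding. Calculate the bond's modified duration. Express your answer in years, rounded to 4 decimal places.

Periodic yield y = 0.023. First find Macaulay duration:
  t   CF        PV=CF/(1+0.023)^t    t·PV
  1        75.00        73.3138        73.3138
  2        75.00        71.6655       143.3310
  3        75.00        70.0542       210.1627
  4        75.00        68.4792       273.9168
  5        75.00        66.9396       334.6980
  6        75.00        65.4346       392.6076
  7        50.00        42.6423       298.4961
  8        50.00        41.6836       333.4686
  9        50.00        40.7464       366.7176
  10    2,050.00     1,633.0426    16,330.4264
  Σ                  2,174.0018    18,757.1385
P = 2,174.0018; Macaulay duration = 18,757.1385 / 2,174.0018 = 8.62793 half-year periods = 4.31397 years.
Modified duration = D_Mac / (1 + y) = 4.31397 / 1.023 = 4.21698 years.

4.2170 years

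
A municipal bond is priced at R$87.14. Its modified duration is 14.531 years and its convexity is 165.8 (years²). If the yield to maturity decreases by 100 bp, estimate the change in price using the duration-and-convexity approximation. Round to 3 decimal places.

+R$13.385

Duration effect: -D_mod·Δy = -14.531 × (-0.01) = +0.145310
Convexity effect: ½·C·(Δy)² = 0.5 × 165.8 × (-0.01)² = +0.0082900
ΔP/P ≈ +0.145310 + 0.0082900 = +0.153600
ΔP ≈ 87.14 × (+0.153600) = +13.384704.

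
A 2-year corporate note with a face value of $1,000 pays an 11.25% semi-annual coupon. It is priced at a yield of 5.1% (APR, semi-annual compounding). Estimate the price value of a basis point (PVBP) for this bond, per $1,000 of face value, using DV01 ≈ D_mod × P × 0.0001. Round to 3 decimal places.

Periodic yield y = 0.0255.
  t   CF        PV=CF/(1+0.0255)^t    t·PV
  1        56.25        54.8513        54.8513
  2        56.25        53.4874       106.9747
  3        56.25        52.1574       156.4721
  4     1,056.25       955.0455     3,820.1820
  Σ                  1,115.5415     4,138.4801
P = 1,115.5415; D_Mac = 3.70984 half-year periods = 1.85492 yrs; D_mod = 1.80880 yrs.
DV01 ≈ 1.80880 × 1,115.5415 × 0.0001 = 0.201779.

$0.202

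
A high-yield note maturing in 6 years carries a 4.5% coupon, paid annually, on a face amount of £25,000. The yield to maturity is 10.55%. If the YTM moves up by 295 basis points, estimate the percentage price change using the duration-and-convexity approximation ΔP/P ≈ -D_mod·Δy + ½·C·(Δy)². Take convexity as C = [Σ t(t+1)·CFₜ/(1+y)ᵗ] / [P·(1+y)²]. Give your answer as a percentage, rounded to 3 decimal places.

-12.814%

With y = 0.1055:
  t   CF        PV=CF/(1+0.1055)^t    t·PV        t(t+1)·PV
  1     1,125.00     1,017.6391     1,017.6391       2,035.2782
  2     1,125.00       920.5238     1,841.0476       5,523.1429
  3     1,125.00       832.6764     2,498.0293       9,992.1174
  4     1,125.00       753.2125     3,012.8501      15,064.2506
  5     1,125.00       681.3320     3,406.6600      20,439.9600
  6    26,125.00    14,312.1150    85,872.6901     601,108.8306
  Σ                 18,517.4989    97,648.9163     654,163.5796
P = 18,517.4989; D_Mac = 5.27333 yrs; D_mod = 4.77009 yrs; C = 28.90590.
Duration effect: -4.77009 × (+0.0295) = -0.140718
Convexity effect: 0.5 × 28.90590 × (0.0295)² = +0.0125777
ΔP/P ≈ -0.140718 + 0.0125777 = -0.128140 = -12.8140%.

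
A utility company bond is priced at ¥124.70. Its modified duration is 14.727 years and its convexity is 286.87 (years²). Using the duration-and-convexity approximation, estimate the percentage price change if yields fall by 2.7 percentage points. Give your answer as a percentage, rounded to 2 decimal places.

Duration effect: -D_mod·Δy = -14.727 × (-0.027) = +0.397629
Convexity effect: ½·C·(Δy)² = 0.5 × 286.87 × (-0.027)² = +0.104564115
ΔP/P ≈ +0.397629 + 0.104564115 = +0.502193115
= +50.2193115%.

+50.22%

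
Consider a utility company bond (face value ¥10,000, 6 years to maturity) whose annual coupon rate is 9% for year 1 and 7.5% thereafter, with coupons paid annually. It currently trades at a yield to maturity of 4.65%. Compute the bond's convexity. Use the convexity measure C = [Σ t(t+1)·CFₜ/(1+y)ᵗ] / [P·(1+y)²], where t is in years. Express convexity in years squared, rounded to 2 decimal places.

30.51

With y = 0.0465:
  t   CF        PV=CF/(1+0.0465)^t    t·PV        t(t+1)·PV
  1       900.00       860.0096       860.0096       1,720.0191
  2       750.00       684.8300     1,369.6601       4,108.9802
  3       750.00       654.4004     1,963.2012       7,852.8050
  4       750.00       625.3229     2,501.2916      12,506.4580
  5       750.00       597.5374     2,987.6870      17,926.1223
  6    10,750.00     8,184.1403    49,104.8421     343,733.8945
  Σ                 11,606.2407    58,786.6916     387,848.2790
P = 11,606.2407.
Convexity = Σ t(t+1)·PV / [P·(1+y)²] = 387,848.2790 / (11,606.2407 × 1.095162) = 30.51349.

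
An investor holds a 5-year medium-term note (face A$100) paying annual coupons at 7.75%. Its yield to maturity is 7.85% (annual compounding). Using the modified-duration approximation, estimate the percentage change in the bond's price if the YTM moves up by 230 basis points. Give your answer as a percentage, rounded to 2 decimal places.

-9.23%

Periodic yield y = 0.0785. Modified duration first:
  t   CF        PV=CF/(1+0.0785)^t    t·PV
  1         7.75         7.1859         7.1859
  2         7.75         6.6629        13.3257
  3         7.75         6.1779        18.5337
  4         7.75         5.7282        22.9130
  5       107.75        73.8442       369.2211
  Σ                     99.5991       431.1794
P = 99.5991; D_Mac = 4.32915 yrs; D_mod = 4.32915/(1+0.0785) = 4.01405 yrs.
ΔP/P ≈ -D_mod · Δy = -4.01405 × (+0.023) = -0.092323 = -9.2323%.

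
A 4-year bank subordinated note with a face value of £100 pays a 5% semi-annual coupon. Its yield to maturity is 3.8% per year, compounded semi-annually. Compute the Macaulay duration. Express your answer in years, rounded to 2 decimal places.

3.68 years

Periodic yield y = 0.019. Discount each cash flow and weight by its period:
  t   CF        PV=CF/(1+0.019)^t    t·PV
  1         2.50         2.4534         2.4534
  2         2.50         2.4076         4.8153
  3         2.50         2.3627         7.0882
  4         2.50         2.3187         9.2748
  5         2.50         2.2755        11.3773
  6         2.50         2.2330        13.3982
  7         2.50         2.1914        15.3398
  8       102.50        88.1719       705.3755
  Σ                    104.4143       769.1225
Price P = Σ PV = 104.4143.
Macaulay duration = Σ(t·PV) / P = 769.1225 / 104.4143 = 7.36606 half-year periods.
In years: 7.36606 / 2 = 3.68303 years.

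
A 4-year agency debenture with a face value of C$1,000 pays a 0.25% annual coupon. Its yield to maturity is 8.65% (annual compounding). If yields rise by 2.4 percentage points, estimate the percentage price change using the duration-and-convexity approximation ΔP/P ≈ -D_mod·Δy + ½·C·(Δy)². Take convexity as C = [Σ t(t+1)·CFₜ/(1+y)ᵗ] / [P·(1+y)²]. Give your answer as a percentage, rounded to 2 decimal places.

With y = 0.0865:
  t   CF        PV=CF/(1+0.0865)^t    t·PV        t(t+1)·PV
  1         2.50         2.3010         2.3010           4.6019
  2         2.50         2.1178         4.2356          12.7067
  3         2.50         1.9492         5.8475          23.3901
  4     1,002.50       719.3918     2,877.5670      14,387.8352
  Σ                    725.7597     2,889.9511      14,428.5339
P = 725.7597; D_Mac = 3.98197 yrs; D_mod = 3.66495 yrs; C = 16.84108.
Duration effect: -3.66495 × (+0.024) = -0.087959
Convexity effect: 0.5 × 16.84108 × (0.024)² = +0.0048502
ΔP/P ≈ -0.087959 + 0.0048502 = -0.083109 = -8.3109%.

-8.31%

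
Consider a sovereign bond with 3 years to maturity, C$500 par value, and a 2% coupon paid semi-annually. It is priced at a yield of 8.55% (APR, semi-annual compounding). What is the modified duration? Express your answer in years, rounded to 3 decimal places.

Periodic yield y = 0.04275. First find Macaulay duration:
  t   CF        PV=CF/(1+0.04275)^t    t·PV
  1         5.00         4.7950         4.7950
  2         5.00         4.5984         9.1969
  3         5.00         4.4099        13.2297
  4         5.00         4.2291        16.9164
  5         5.00         4.0557        20.2786
  6       505.00       392.8350     2,357.0101
  Σ                    414.9232     2,421.4268
P = 414.9232; Macaulay duration = 2,421.4268 / 414.9232 = 5.83584 half-year periods = 2.91792 years.
Modified duration = D_Mac / (1 + y) = 2.91792 / 1.04275 = 2.79829 years.

2.798 years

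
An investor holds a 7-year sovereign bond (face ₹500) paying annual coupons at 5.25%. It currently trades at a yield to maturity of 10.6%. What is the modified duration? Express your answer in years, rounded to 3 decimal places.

Periodic yield y = 0.106. First find Macaulay duration:
  t   CF        PV=CF/(1+0.106)^t    t·PV
  1        26.25        23.7342        23.7342
  2        26.25        21.4595        42.9189
  3        26.25        19.4028        58.2083
  4        26.25        17.5432        70.1728
  5        26.25        15.8618        79.3092
  6        26.25        14.3416        86.0498
  7       526.25       259.9598     1,819.7187
  Σ                    372.3029     2,180.1120
P = 372.3029; Macaulay duration = 2,180.1120 / 372.3029 = 5.85575 years.
Modified duration = D_Mac / (1 + y) = 5.85575 / 1.106 = 5.29453 years.

5.295 years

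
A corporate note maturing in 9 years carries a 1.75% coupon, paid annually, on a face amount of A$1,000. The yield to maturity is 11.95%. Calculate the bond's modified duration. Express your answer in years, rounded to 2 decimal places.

7.17 years

Periodic yield y = 0.1195. First find Macaulay duration:
  t   CF        PV=CF/(1+0.1195)^t    t·PV
  1        17.50        15.6320        15.6320
  2        17.50        13.9634        27.9267
  3        17.50        12.4729        37.4186
  4        17.50        11.1414        44.5658
  5        17.50         9.9522        49.7608
  6        17.50         8.8898        53.3390
  7        17.50         7.9409        55.5863
  8        17.50         7.0932        56.7460
  9     1,017.50       368.3982     3,315.5841
  Σ                    455.4840     3,656.5592
P = 455.4840; Macaulay duration = 3,656.5592 / 455.4840 = 8.02785 years.
Modified duration = D_Mac / (1 + y) = 8.02785 / 1.1195 = 7.17093 years.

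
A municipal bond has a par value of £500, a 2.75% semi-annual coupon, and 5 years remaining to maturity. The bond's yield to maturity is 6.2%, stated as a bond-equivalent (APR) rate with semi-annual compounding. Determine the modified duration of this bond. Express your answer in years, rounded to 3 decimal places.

4.535 years

Periodic yield y = 0.031. First find Macaulay duration:
  t   CF        PV=CF/(1+0.031)^t    t·PV
  1        6.875         6.6683         6.6683
  2        6.875         6.4678        12.9356
  3        6.875         6.2733        18.8199
  4        6.875         6.0847        24.3387
  5        6.875         5.9017        29.5087
  6        6.875         5.7243        34.3457
  7        6.875         5.5522        38.8651
  8        6.875         5.3852        43.0818
  9        6.875         5.2233        47.0097
  10     506.875       373.5203     3,735.2031
  Σ                    426.8011     3,990.7765
P = 426.8011; Macaulay duration = 3,990.7765 / 426.8011 = 9.35044 half-year periods = 4.67522 years.
Modified duration = D_Mac / (1 + y) = 4.67522 / 1.031 = 4.53464 years.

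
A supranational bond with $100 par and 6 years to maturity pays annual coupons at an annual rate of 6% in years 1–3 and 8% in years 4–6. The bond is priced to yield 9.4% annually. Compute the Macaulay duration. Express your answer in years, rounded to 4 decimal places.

5.1270 years

Periodic yield y = 0.094. Discount each cash flow and weight by its year:
  t   CF        PV=CF/(1+0.094)^t    t·PV
  1         6.00         5.4845         5.4845
  2         6.00         5.0132        10.0264
  3         6.00         4.5825        13.7474
  4         8.00         5.5850        22.3399
  5         8.00         5.1051        25.5254
  6       108.00        62.9970       377.9820
  Σ                     88.7672       455.1056
Price P = Σ PV = 88.7672.
Macaulay duration = Σ(t·PV) / P = 455.1056 / 88.7672 = 5.12696 years.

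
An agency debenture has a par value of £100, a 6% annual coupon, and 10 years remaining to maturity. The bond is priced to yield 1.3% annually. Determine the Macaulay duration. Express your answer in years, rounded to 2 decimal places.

Periodic yield y = 0.013. Discount each cash flow and weight by its year:
  t   CF        PV=CF/(1+0.013)^t    t·PV
  1         6.00         5.9230         5.9230
  2         6.00         5.8470        11.6940
  3         6.00         5.7720        17.3159
  4         6.00         5.6979        22.7915
  5         6.00         5.6248        28.1238
  6         6.00         5.5526        33.3155
  7         6.00         5.4813        38.3692
  8         6.00         5.4110        43.2878
  9         6.00         5.3415        48.0738
  10      106.00        93.1561       931.5612
  Σ                    143.8071     1,180.4558
Price P = Σ PV = 143.8071.
Macaulay duration = Σ(t·PV) / P = 1,180.4558 / 143.8071 = 8.20860 years.

8.21 years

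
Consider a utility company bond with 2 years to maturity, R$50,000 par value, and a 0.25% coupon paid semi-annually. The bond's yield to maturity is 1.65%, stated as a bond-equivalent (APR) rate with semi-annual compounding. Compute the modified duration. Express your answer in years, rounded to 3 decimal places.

1.980 years

Periodic yield y = 0.00825. First find Macaulay duration:
  t   CF        PV=CF/(1+0.00825)^t    t·PV
  1        62.50        61.9886        61.9886
  2        62.50        61.4814       122.9627
  3        62.50        60.9783       182.9349
  4    50,062.50    48,443.9571   193,775.8283
  Σ                 48,628.4054   194,143.7146
P = 48,628.4054; Macaulay duration = 194,143.7146 / 48,628.4054 = 3.99239 half-year periods = 1.99620 years.
Modified duration = D_Mac / (1 + y) = 1.99620 / 1.00825 = 1.97986 years.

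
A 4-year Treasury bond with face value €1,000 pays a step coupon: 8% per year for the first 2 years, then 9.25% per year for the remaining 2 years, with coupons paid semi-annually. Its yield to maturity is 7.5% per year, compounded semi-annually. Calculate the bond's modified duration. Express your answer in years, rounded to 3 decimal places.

Periodic yield y = 0.0375. First find Macaulay duration:
  t   CF        PV=CF/(1+0.0375)^t    t·PV
  1        40.00        38.5542        38.5542
  2        40.00        37.1607        74.3214
  3        40.00        35.8175       107.4526
  4        40.00        34.5229       138.0917
  5        46.25        38.4743       192.3717
  6        46.25        37.0837       222.5022
  7        46.25        35.7433       250.2033
  8     1,046.25       779.3466     6,234.7726
  Σ                  1,036.7033     7,258.2697
P = 1,036.7033; Macaulay duration = 7,258.2697 / 1,036.7033 = 7.00130 half-year periods = 3.50065 years.
Modified duration = D_Mac / (1 + y) = 3.50065 / 1.0375 = 3.37412 years.

3.374 years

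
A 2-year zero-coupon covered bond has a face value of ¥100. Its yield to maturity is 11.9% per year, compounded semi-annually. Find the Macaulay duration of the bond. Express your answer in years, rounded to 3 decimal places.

2.000 years

A zero-coupon bond has a single cash flow at maturity, so its Macaulay duration equals its maturity: 2 years.
(Equivalently: 4 semi-annual periods ÷ 2 = 2 years.)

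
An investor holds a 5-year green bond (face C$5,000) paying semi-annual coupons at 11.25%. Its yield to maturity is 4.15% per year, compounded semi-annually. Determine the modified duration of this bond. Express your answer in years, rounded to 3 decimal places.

Periodic yield y = 0.02075. First find Macaulay duration:
  t   CF        PV=CF/(1+0.02075)^t    t·PV
  1       281.25       275.5327       275.5327
  2       281.25       269.9316       539.8632
  3       281.25       264.4444       793.3332
  4       281.25       259.0687     1,036.2749
  5       281.25       253.8023     1,269.0116
  6       281.25       248.6430     1,491.8579
  7       281.25       243.5885     1,705.1196
  8       281.25       238.6368     1,909.0944
  9       281.25       233.7857     2,104.0717
  10    5,281.25     4,300.7366    43,007.3656
  Σ                  6,588.1703    54,131.5248
P = 6,588.1703; Macaulay duration = 54,131.5248 / 6,588.1703 = 8.21647 half-year periods = 4.10824 years.
Modified duration = D_Mac / (1 + y) = 4.10824 / 1.02075 = 4.02472 years.

4.025 years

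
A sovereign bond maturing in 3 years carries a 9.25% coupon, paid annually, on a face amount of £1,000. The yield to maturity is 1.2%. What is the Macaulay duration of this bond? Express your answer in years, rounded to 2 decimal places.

2.78 years

Periodic yield y = 0.012. Discount each cash flow and weight by its year:
  t   CF        PV=CF/(1+0.012)^t    t·PV
  1        92.50        91.4032        91.4032
  2        92.50        90.3193       180.6387
  3     1,092.50     1,054.0954     3,162.2861
  Σ                  1,235.8179     3,434.3279
Price P = Σ PV = 1,235.8179.
Macaulay duration = Σ(t·PV) / P = 3,434.3279 / 1,235.8179 = 2.77899 years.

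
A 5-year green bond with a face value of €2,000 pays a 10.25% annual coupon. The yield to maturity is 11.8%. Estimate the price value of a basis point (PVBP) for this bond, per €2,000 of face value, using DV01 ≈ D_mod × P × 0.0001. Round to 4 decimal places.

€0.6966

Periodic yield y = 0.118.
  t   CF        PV=CF/(1+0.118)^t    t·PV
  1       205.00       183.3631       183.3631
  2       205.00       164.0100       328.0199
  3       205.00       146.6994       440.0983
  4       205.00       131.2160       524.8638
  5     2,205.00     1,262.4075     6,312.0376
  Σ                  1,887.6960     7,788.3829
P = 1,887.6960; D_Mac = 4.12587 yrs; D_mod = 3.69040 yrs.
DV01 ≈ 3.69040 × 1,887.6960 × 0.0001 = 0.696635.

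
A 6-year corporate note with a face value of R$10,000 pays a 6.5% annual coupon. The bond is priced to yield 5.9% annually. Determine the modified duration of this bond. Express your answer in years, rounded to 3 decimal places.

4.881 years

Periodic yield y = 0.059. First find Macaulay duration:
  t   CF        PV=CF/(1+0.059)^t    t·PV
  1       650.00       613.7866       613.7866
  2       650.00       579.5907     1,159.1815
  3       650.00       547.3000     1,641.9001
  4       650.00       516.8083     2,067.2334
  5       650.00       488.0154     2,440.0772
  6    10,650.00     7,550.4676    45,302.8055
  Σ                 10,295.9687    53,224.9842
P = 10,295.9687; Macaulay duration = 53,224.9842 / 10,295.9687 = 5.16950 years.
Modified duration = D_Mac / (1 + y) = 5.16950 / 1.059 = 4.88149 years.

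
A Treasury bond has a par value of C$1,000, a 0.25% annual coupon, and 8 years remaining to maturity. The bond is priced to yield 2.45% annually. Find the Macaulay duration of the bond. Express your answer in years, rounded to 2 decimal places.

Periodic yield y = 0.0245. Discount each cash flow and weight by its year:
  t   CF        PV=CF/(1+0.0245)^t    t·PV
  1         2.50         2.4402         2.4402
  2         2.50         2.3819         4.7637
  3         2.50         2.3249         6.9747
  4         2.50         2.2693         9.0772
  5         2.50         2.2150        11.0752
  6         2.50         2.1621        12.9724
  7         2.50         2.1104        14.7725
  8     1,002.50       826.0164     6,608.1313
  Σ                    841.9201     6,670.2072
Price P = Σ PV = 841.9201.
Macaulay duration = Σ(t·PV) / P = 6,670.2072 / 841.9201 = 7.92261 years.

7.92 years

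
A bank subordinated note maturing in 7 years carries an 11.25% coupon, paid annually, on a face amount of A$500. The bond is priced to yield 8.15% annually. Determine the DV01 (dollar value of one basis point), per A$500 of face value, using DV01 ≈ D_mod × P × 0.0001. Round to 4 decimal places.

A$0.2864

Periodic yield y = 0.0815.
  t   CF        PV=CF/(1+0.0815)^t    t·PV
  1        56.25        52.0111        52.0111
  2        56.25        48.0916        96.1833
  3        56.25        44.4675       133.4026
  4        56.25        41.1165       164.4661
  5        56.25        38.0181       190.0903
  6        56.25        35.1531       210.9185
  7       556.25       321.4285     2,249.9994
  Σ                    580.2864     3,097.0712
P = 580.2864; D_Mac = 5.33714 yrs; D_mod = 4.93494 yrs.
DV01 ≈ 4.93494 × 580.2864 × 0.0001 = 0.286368.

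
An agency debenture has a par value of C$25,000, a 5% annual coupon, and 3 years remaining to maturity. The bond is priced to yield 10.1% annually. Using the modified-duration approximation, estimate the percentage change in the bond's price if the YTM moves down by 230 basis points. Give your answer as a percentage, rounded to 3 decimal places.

+5.951%

Periodic yield y = 0.101. Modified duration first:
  t   CF        PV=CF/(1+0.101)^t    t·PV
  1     1,250.00     1,135.3315     1,135.3315
  2     1,250.00     1,031.1821     2,062.3642
  3    26,250.00    19,668.3239    59,004.9716
  Σ                 21,834.8375    62,202.6673
P = 21,834.8375; D_Mac = 2.84878 yrs; D_mod = 2.84878/(1+0.101) = 2.58745 yrs.
ΔP/P ≈ -D_mod · Δy = -2.58745 × (-0.023) = +0.059511 = +5.9511%.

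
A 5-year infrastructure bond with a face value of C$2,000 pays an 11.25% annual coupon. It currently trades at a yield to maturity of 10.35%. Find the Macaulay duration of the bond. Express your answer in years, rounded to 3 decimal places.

Periodic yield y = 0.1035. Discount each cash flow and weight by its year:
  t   CF        PV=CF/(1+0.1035)^t    t·PV
  1       225.00       203.8967       203.8967
  2       225.00       184.7727       369.5454
  3       225.00       167.4424       502.3273
  4       225.00       151.7376       606.9503
  5     2,225.00     1,359.7790     6,798.8950
  Σ                  2,067.6284     8,481.6147
Price P = Σ PV = 2,067.6284.
Macaulay duration = Σ(t·PV) / P = 8,481.6147 / 2,067.6284 = 4.10210 years.

4.102 years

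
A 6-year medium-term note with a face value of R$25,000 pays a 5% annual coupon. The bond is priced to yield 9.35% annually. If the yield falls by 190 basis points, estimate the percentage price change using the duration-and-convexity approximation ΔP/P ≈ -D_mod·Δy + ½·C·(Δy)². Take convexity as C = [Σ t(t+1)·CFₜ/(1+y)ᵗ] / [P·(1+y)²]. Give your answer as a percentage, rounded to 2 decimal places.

With y = 0.0935:
  t   CF        PV=CF/(1+0.0935)^t    t·PV        t(t+1)·PV
  1     1,250.00     1,143.1184     1,143.1184       2,286.2369
  2     1,250.00     1,045.3758     2,090.7516       6,272.2547
  3     1,250.00       955.9907     2,867.9720      11,471.8880
  4     1,250.00       874.2484     3,496.9937      17,484.9687
  5     1,250.00       799.4956     3,997.4780      23,984.8679
  6    26,250.00    15,353.8249    92,122.9494     644,860.6459
  Σ                 20,172.0538   105,719.2631     706,360.8620
P = 20,172.0538; D_Mac = 5.24088 yrs; D_mod = 4.79275 yrs; C = 29.28458.
Duration effect: -4.79275 × (-0.019) = +0.091062
Convexity effect: 0.5 × 29.28458 × (-0.019)² = +0.0052859
ΔP/P ≈ +0.091062 + 0.0052859 = +0.096348 = +9.6348%.

+9.63%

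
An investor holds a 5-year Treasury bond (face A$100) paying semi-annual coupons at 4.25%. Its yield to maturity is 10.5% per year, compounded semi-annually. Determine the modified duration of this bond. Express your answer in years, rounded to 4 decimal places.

4.2531 years

Periodic yield y = 0.0525. First find Macaulay duration:
  t   CF        PV=CF/(1+0.0525)^t    t·PV
  1        2.125         2.0190         2.0190
  2        2.125         1.9183         3.8366
  3        2.125         1.8226         5.4678
  4        2.125         1.7317         6.9268
  5        2.125         1.6453         8.2266
  6        2.125         1.5632         9.3795
  7        2.125         1.4853        10.3969
  8        2.125         1.4112        11.2894
  9        2.125         1.3408        12.0671
  10     102.125        61.2225       612.2250
  Σ                     76.1599       681.8345
P = 76.1599; Macaulay duration = 681.8345 / 76.1599 = 8.95267 half-year periods = 4.47634 years.
Modified duration = D_Mac / (1 + y) = 4.47634 / 1.0525 = 4.25305 years.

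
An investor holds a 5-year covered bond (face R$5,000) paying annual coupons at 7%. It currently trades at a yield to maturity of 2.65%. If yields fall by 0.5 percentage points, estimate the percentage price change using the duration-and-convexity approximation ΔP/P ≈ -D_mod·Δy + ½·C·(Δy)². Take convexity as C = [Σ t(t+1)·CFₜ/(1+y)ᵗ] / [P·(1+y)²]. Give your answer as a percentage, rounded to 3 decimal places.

With y = 0.0265:
  t   CF        PV=CF/(1+0.0265)^t    t·PV        t(t+1)·PV
  1       350.00       340.9644       340.9644         681.9289
  2       350.00       332.1621       664.3243       1,992.9729
  3       350.00       323.5871       970.7613       3,883.0451
  4       350.00       315.2334     1,260.9336       6,304.6680
  5     5,350.00     4,694.1722    23,470.8608     140,825.1648
  Σ                  6,006.1192    26,707.8444     153,687.7797
P = 6,006.1192; D_Mac = 4.44677 yrs; D_mod = 4.33197 yrs; C = 24.28441.
Duration effect: -4.33197 × (-0.005) = +0.021660
Convexity effect: 0.5 × 24.28441 × (-0.005)² = +0.0003036
ΔP/P ≈ +0.021660 + 0.0003036 = +0.021963 = +2.1963%.

+2.196%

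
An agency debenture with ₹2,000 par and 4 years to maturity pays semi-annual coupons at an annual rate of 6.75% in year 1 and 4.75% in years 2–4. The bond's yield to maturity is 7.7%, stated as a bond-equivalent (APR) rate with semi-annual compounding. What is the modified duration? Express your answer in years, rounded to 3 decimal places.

Periodic yield y = 0.0385. First find Macaulay duration:
  t   CF        PV=CF/(1+0.0385)^t    t·PV
  1        67.50        64.9976        64.9976
  2        67.50        62.5880       125.1759
  3        47.50        42.4106       127.2317
  4        47.50        40.8383       163.3532
  5        47.50        39.3243       196.6215
  6        47.50        37.8665       227.1987
  7        47.50        36.4626       255.2385
  8     2,047.50     1,513.4633    12,107.7067
  Σ                  1,837.9511    13,267.5238
P = 1,837.9511; Macaulay duration = 13,267.5238 / 1,837.9511 = 7.21865 half-year periods = 3.60932 years.
Modified duration = D_Mac / (1 + y) = 3.60932 / 1.0385 = 3.47552 years.

3.476 years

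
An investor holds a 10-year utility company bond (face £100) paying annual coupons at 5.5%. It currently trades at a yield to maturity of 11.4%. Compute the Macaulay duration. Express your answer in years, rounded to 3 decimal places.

7.400 years

Periodic yield y = 0.114. Discount each cash flow and weight by its year:
  t   CF        PV=CF/(1+0.114)^t    t·PV
  1         5.50         4.9372         4.9372
  2         5.50         4.4319         8.8638
  3         5.50         3.9784        11.9352
  4         5.50         3.5713        14.2851
  5         5.50         3.2058        16.0290
  6         5.50         2.8777        17.2664
  7         5.50         2.5832        18.0827
  8         5.50         2.3189        18.5512
  9         5.50         2.0816        18.7343
  10      105.50        35.8427       358.4269
  Σ                     65.8287       487.1118
Price P = Σ PV = 65.8287.
Macaulay duration = Σ(t·PV) / P = 487.1118 / 65.8287 = 7.39969 years.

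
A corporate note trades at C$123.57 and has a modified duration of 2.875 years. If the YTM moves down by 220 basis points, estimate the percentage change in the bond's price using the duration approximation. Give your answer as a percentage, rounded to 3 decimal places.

Duration approximation: ΔP/P ≈ -D_mod · Δy = -2.875 × (-0.022) = +0.063250.
As a percentage: +6.3250%.

+6.325%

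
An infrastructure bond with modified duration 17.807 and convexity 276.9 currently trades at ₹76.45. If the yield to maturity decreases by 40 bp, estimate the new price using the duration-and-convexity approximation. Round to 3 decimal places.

₹82.065

Duration effect: -D_mod·Δy = -17.807 × (-0.004) = +0.071228
Convexity effect: ½·C·(Δy)² = 0.5 × 276.9 × (-0.004)² = +0.0022152
ΔP/P ≈ +0.071228 + 0.0022152 = +0.0734432
New price ≈ 76.45 × (1 + 0.0734432) = 82.06473264.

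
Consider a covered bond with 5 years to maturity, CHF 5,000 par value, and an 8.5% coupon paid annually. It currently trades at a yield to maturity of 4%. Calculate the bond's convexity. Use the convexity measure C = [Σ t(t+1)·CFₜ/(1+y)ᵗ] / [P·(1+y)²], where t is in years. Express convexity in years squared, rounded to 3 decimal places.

22.914

With y = 0.04:
  t   CF        PV=CF/(1+0.04)^t    t·PV        t(t+1)·PV
  1       425.00       408.6538       408.6538         817.3077
  2       425.00       392.9364       785.8728       2,357.6183
  3       425.00       377.8235     1,133.4704       4,533.8814
  4       425.00       363.2918     1,453.1671       7,265.8356
  5     5,425.00     4,458.9546    22,294.7728     133,768.6366
  Σ                  6,001.6600    26,075.9369     148,743.2797
P = 6,001.6600.
Convexity = Σ t(t+1)·PV / [P·(1+y)²] = 148,743.2797 / (6,001.6600 × 1.081600) = 22.91391.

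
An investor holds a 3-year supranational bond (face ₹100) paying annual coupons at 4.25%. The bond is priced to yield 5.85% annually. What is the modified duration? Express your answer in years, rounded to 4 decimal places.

2.7175 years

Periodic yield y = 0.0585. First find Macaulay duration:
  t   CF        PV=CF/(1+0.0585)^t    t·PV
  1         4.25         4.0151         4.0151
  2         4.25         3.7932         7.5864
  3       104.25        87.9030       263.7089
  Σ                     95.7113       275.3104
P = 95.7113; Macaulay duration = 275.3104 / 95.7113 = 2.87647 years.
Modified duration = D_Mac / (1 + y) = 2.87647 / 1.0585 = 2.71749 years.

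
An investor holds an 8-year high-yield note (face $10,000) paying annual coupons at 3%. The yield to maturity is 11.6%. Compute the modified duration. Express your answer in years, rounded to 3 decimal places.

Periodic yield y = 0.116. First find Macaulay duration:
  t   CF        PV=CF/(1+0.116)^t    t·PV
  1       300.00       268.8172       268.8172
  2       300.00       240.8756       481.7513
  3       300.00       215.8384       647.5151
  4       300.00       193.4036       773.6143
  5       300.00       173.3007       866.5034
  6       300.00       155.2874       931.7241
  7       300.00       139.1464       974.0246
  8    10,300.00     4,280.7875    34,246.2998
  Σ                  5,667.4567    39,190.2499
P = 5,667.4567; Macaulay duration = 39,190.2499 / 5,667.4567 = 6.91496 years.
Modified duration = D_Mac / (1 + y) = 6.91496 / 1.116 = 6.19620 years.

6.196 years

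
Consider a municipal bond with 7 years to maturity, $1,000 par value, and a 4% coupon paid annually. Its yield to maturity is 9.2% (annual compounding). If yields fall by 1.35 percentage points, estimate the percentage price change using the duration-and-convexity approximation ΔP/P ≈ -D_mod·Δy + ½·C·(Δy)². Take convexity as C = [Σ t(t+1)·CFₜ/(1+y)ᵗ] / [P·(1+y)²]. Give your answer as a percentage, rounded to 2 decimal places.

+7.89%

With y = 0.092:
  t   CF        PV=CF/(1+0.092)^t    t·PV        t(t+1)·PV
  1        40.00        36.6300        36.6300          73.2601
  2        40.00        33.5440        67.0880         201.2639
  3        40.00        30.7179        92.1538         368.6153
  4        40.00        28.1300       112.5199         562.5996
  5        40.00        25.7601       128.8003         772.8017
  6        40.00        23.5898       141.5388         990.7714
  7     1,040.00       561.6618     3,931.6324      31,453.0596
  Σ                    740.0336     4,510.3633      34,422.3715
P = 740.0336; D_Mac = 6.09481 yrs; D_mod = 5.58133 yrs; C = 39.00714.
Duration effect: -5.58133 × (-0.0135) = +0.075348
Convexity effect: 0.5 × 39.00714 × (-0.0135)² = +0.0035545
ΔP/P ≈ +0.075348 + 0.0035545 = +0.078902 = +7.8902%.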